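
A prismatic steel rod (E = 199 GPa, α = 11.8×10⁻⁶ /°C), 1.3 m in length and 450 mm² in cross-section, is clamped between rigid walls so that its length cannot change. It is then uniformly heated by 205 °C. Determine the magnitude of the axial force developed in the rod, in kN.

Full restraint means ε = 0, so the stress is σ = EαΔT = 199×10³ × 11.8×10⁻⁶ × 205 = 481.4 MPa.
P = AEαΔT = 450 × 199×10³ × 11.8×10⁻⁶ × 205 = 216.6 kN (compressive).

P ≈ 217 kN (compressive)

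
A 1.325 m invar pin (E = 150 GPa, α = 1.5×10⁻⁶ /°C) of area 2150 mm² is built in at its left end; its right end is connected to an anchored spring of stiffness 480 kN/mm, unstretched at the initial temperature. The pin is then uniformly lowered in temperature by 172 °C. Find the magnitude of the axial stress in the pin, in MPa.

σ ≈ 25.7 MPa (tensile)

If the spring were absent the pin would shorten by αΔT L = 1.5×10⁻⁶ × 172 × 1325 = 0.3418 mm.
Let P be the tensile force in the spring. The pin extends elastically by PL/(AE) and the spring stretches by P/k; together these equal δ_free.
So P = δ_free / [L/(AE) + 1/k] = 0.3418 / [ 1325/(2150×150×10³) + 1/(480×10³) ].
P = 0.3418 / 6.192×10⁻⁶ = 55210 N.
σ = P/A = 55210/2150 = 25.68 MPa.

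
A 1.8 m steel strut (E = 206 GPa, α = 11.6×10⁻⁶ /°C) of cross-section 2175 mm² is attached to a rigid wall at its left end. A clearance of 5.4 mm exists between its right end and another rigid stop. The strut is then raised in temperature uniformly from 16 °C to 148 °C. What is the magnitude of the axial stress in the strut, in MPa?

Free thermal elongation = αΔT L = 11.6×10⁻⁶ × 132 × 1800 = 2.756 mm.
Since δ_free = 2.76 mm is less than the 5.4 mm gap, the strut never touches the wall. No axial force develops.

σ ≈ 0 MPa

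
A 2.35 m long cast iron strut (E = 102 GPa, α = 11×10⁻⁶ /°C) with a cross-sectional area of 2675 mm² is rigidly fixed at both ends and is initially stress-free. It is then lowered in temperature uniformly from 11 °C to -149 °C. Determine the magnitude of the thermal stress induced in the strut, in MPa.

Because both ends are immovable the net strain is zero, and the suppressed thermal strain is αΔT = 11×10⁻⁶ × 160 = 1760×10⁻⁶.
σ = EαΔT = 102×10³ × 11×10⁻⁶ × 160 = 179.5 MPa (tensile; the strut is trying to contract).

σ ≈ 180 MPa (tensile)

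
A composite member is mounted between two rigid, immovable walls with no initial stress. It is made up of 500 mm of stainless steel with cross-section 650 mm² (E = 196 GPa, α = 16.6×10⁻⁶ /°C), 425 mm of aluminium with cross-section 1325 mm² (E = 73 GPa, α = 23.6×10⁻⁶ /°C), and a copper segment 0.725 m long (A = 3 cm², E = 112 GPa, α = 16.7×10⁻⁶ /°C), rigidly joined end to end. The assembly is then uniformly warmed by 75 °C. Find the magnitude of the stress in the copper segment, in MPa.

If the supports were absent, the total length change would be Σ αᵢΔT Lᵢ = 16.6×10⁻⁶×75×500 + 23.6×10⁻⁶×75×425 + 16.7×10⁻⁶×75×725 = 2.283 mm.
The rigid supports impose zero overall length change; the single axial force P common to all segments must satisfy P Σ Lᵢ/(AᵢEᵢ) = δ_free.
The series flexibility is Σ Lᵢ/(AᵢEᵢ) = 500/(650×196×10³) + 425/(1325×73×10³) + 725/(300×112×10³) = 2.99×10⁻⁵ mm/N.
P = 2.283 / 2.99×10⁻⁵ = 76360 N = 76.36 kN, compressive.
σ_{copper} = P / A = 76360 / 300 = 254.5 MPa.

σ ≈ 255 MPa (compressive)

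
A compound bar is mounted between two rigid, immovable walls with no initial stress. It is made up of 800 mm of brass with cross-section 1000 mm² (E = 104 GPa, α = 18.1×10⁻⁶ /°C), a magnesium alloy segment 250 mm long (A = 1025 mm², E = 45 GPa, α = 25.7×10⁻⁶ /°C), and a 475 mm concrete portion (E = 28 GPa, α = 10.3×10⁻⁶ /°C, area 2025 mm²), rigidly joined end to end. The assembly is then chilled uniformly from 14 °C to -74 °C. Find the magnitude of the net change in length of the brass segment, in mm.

|ΔL| ≈ 0.462 mm

Free thermal contraction of the whole bar: Σ αᵢΔT Lᵢ = 18.1×10⁻⁶×88×800 + 25.7×10⁻⁶×88×250 + 10.3×10⁻⁶×88×475 = 2.27 mm.
The rigid supports impose zero overall length change; the single axial force P common to all segments must satisfy P Σ Lᵢ/(AᵢEᵢ) = δ_free.
The series flexibility is Σ Lᵢ/(AᵢEᵢ) = 800/(1000×104×10³) + 250/(1025×45×10³) + 475/(2025×28×10³) = 2.149×10⁻⁵ mm/N.
Hence P = δ_free / Σ(L/AE) = 2.27/2.149×10⁻⁵ = 105.6 kN (tensile).
For the brass segment, free thermal change = 18.1×10⁻⁶×88×800 = 1.274 mm and elastic change from P = 105600×800/(1000×104×10³) = 0.8126 mm; these oppose, so the net change is 0.462 mm (segment shortens).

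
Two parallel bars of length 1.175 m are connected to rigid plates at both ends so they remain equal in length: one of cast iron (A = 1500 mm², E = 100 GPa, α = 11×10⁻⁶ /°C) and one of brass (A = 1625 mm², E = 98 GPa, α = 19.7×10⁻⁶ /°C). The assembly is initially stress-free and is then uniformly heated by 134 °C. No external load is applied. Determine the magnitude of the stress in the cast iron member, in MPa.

Both members must finish at the same length. With the larger α, the brass tends to over-expand; the plates restrain it, putting the brass in compression and the cast iron in tension. With no external load the two internal forces are equal and opposite, magnitude P.
Setting the final lengths equal and cancelling L: (α₁ − α₂)ΔT = P/(A₁E₁) + P/(A₂E₂).
|α₁ − α₂|·ΔT = 8.7×10⁻⁶ × 134 = 0.001166.
1/(A₁E₁) + 1/(A₂E₂) = 1/(1500×100×10³) + 1/(1625×98×10³) = 1.295×10⁻⁸ N⁻¹.
So P = 0.001166 / 1.295×10⁻⁸ = 90.05 kN.
σ_{cast iron} = P/A₁ = 90050/1500 = 60.03 MPa, tensile.

σ ≈ 60 MPa (tensile)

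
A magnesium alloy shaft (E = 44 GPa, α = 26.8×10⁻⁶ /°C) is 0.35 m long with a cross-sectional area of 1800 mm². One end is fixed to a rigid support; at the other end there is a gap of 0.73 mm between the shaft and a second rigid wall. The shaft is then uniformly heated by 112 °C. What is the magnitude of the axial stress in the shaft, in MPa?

Free thermal elongation = αΔT L = 26.8×10⁻⁶ × 112 × 350 = 1.051 mm.
After closing the 0.73 mm clearance, 1.051 − 0.73 = 0.3206 mm of expansion remains to be suppressed by the wall.
Compatibility: PL/(AE) = 0.3206 mm, so σ = P/A = E × (0.3206/350) = 40.3 MPa.

σ ≈ 40.3 MPa (compressive)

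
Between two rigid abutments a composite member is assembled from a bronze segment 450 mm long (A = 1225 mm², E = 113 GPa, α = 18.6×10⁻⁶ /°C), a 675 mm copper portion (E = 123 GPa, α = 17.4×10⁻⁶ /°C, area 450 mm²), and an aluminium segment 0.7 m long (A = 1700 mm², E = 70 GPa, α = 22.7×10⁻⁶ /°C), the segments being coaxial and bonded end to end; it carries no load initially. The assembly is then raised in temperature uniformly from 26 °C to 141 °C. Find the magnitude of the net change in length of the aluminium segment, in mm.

|ΔL| ≈ 0.685 mm

If the supports were absent, the total length change would be Σ αᵢΔT Lᵢ = 18.6×10⁻⁶×115×450 + 17.4×10⁻⁶×115×675 + 22.7×10⁻⁶×115×700 = 4.141 mm.
The rigid supports impose zero overall length change; the single axial force P common to all segments must satisfy P Σ Lᵢ/(AᵢEᵢ) = δ_free.
Σ Lᵢ/(AᵢEᵢ) = 450/(1225×113×10³) + 675/(450×123×10³) + 700/(1700×70×10³) = 2.133×10⁻⁵ mm/N.
So P = 4.141 / 2.133×10⁻⁵ = 194.1 kN, compressive.
For the aluminium segment, free thermal change = 22.7×10⁻⁶×115×700 = 1.827 mm and elastic change from P = 194100×700/(1700×70×10³) = 1.142 mm; these oppose, so the net change is 0.685 mm (segment lengthens).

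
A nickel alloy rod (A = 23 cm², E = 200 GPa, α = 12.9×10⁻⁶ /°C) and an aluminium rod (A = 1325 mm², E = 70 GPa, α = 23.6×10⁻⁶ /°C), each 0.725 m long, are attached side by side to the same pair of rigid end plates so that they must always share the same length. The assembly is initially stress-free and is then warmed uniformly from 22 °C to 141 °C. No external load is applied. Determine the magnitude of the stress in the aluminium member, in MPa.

σ ≈ 74.2 MPa (compressive)

Equilibrium of a rigid end plate with no external load gives equal and opposite internal forces ±P in the two members. Since α_{aluminium} > α_{nickel alloy}, heating drives the aluminium into compression and the nickel alloy into tension.
Setting the final lengths equal and cancelling L: (α₁ − α₂)ΔT = P/(A₁E₁) + P/(A₂E₂).
|α₁ − α₂|·ΔT = 10.7×10⁻⁶ × 119 = 0.001273.
1/(A₁E₁) + 1/(A₂E₂) = 1/(2300×200×10³) + 1/(1325×70×10³) = 1.296×10⁻⁸ N⁻¹.
So P = 0.001273 / 1.296×10⁻⁸ = 98.28 kN.
σ_{aluminium} = P/A₂ = 98280/1325 = 74.18 MPa, compressive.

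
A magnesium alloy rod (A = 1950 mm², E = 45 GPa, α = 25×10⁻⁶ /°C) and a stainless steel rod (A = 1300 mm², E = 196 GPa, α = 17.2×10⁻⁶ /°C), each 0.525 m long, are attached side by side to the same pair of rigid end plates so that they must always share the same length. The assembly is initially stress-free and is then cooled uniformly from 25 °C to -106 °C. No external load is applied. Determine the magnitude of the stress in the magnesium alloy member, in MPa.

The magnesium alloy has the larger α, so on cooling it would change length more than the stainless steel if both were free. The rigid plates force a common final length, so the magnesium alloy is put into tension and the stainless steel into compression, with equal and opposite forces P (no external load).
Setting the final lengths equal and cancelling L: (α₁ − α₂)ΔT = P/(A₁E₁) + P/(A₂E₂).
|α₁ − α₂|·ΔT = 7.8×10⁻⁶ × 131 = 0.001022.
1/(A₁E₁) + 1/(A₂E₂) = 1/(1950×45×10³) + 1/(1300×196×10³) = 1.532×10⁻⁸ N⁻¹.
So P = 0.001022 / 1.532×10⁻⁸ = 66.69 kN.
σ_{magnesium alloy} = P/A₁ = 66690/1950 = 34.2 MPa, tensile.

σ ≈ 34.2 MPa (tensile)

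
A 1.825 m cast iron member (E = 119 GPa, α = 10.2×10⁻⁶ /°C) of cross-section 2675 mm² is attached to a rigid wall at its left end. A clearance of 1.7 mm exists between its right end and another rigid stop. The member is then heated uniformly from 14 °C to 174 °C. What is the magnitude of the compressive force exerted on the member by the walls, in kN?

P ≈ 223 kN

Free thermal elongation = αΔT L = 10.2×10⁻⁶ × 160 × 1825 = 2.978 mm.
The gap closes (δ_free > 1.7 mm) and the wall then resists a further 2.978 − 1.7 = 1.278 mm of expansion.
Compatibility: PL/(AE) = 1.278 mm, so σ = P/A = E × (1.278/1825) = 83.36 MPa.
P = σA = 83.36 × 2675 = 223 kN.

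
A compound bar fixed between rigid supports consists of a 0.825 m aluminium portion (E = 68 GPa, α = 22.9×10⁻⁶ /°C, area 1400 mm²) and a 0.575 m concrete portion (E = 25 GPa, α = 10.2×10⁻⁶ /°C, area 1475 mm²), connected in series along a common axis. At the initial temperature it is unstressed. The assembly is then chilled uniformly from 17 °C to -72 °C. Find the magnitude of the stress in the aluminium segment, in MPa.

Free thermal contraction of the whole bar: Σ αᵢΔT Lᵢ = 22.9×10⁻⁶×89×825 + 10.2×10⁻⁶×89×575 = 2.203 mm.
Since the ends are fixed, an axial force P builds up, equal in every segment, with P · Σ Lᵢ/(AᵢEᵢ) = δ_free.
Σ Lᵢ/(AᵢEᵢ) = 825/(1400×68×10³) + 575/(1475×25×10³) = 2.426×10⁻⁵ mm/N.
P = 2.203 / 2.426×10⁻⁵ = 90830 N = 90.83 kN, tensile.
σ_{aluminium} = P / A = 90830 / 1400 = 64.88 MPa.

σ ≈ 64.9 MPa (tensile)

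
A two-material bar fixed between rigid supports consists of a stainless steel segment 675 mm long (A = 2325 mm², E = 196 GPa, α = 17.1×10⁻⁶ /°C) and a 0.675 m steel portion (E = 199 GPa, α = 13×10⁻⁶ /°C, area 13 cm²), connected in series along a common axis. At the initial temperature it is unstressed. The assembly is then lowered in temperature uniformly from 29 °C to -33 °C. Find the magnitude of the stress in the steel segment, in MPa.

σ ≈ 237 MPa (tensile)

If the supports were absent, the total length change would be Σ αᵢΔT Lᵢ = 17.1×10⁻⁶×62×675 + 13×10⁻⁶×62×675 = 1.26 mm.
The rigid supports impose zero overall length change; the single axial force P common to all segments must satisfy P Σ Lᵢ/(AᵢEᵢ) = δ_free.
Σ Lᵢ/(AᵢEᵢ) = 675/(2325×196×10³) + 675/(1300×199×10³) = 4.09×10⁻⁶ mm/N.
P = 1.26 / 4.09×10⁻⁶ = 308000 N = 308 kN, tensile.
σ_{steel} = P / A = 308000 / 1300 = 236.9 MPa.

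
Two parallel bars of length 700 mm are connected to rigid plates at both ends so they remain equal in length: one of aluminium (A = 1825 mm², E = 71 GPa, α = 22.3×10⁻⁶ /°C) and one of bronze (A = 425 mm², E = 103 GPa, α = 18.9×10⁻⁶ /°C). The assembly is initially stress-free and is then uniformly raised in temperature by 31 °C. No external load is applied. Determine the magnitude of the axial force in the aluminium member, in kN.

P ≈ 3.45 kN (compressive in the aluminium)

Equilibrium of a rigid end plate with no external load gives equal and opposite internal forces ±P in the two members. Since α_{aluminium} > α_{bronze}, heating drives the aluminium into compression and the bronze into tension.
Compatibility of the two members (thermal + elastic change equal): (α₁ − α₂)ΔT = P·[1/(A₁E₁) + 1/(A₂E₂)].
|α₁ − α₂|·ΔT = 3.4×10⁻⁶ × 31 = 0.0001054.
1/(A₁E₁) + 1/(A₂E₂) = 1/(1825×71×10³) + 1/(425×103×10³) = 3.056×10⁻⁸ N⁻¹.
P = 0.0001054 / 3.056×10⁻⁸ = 3449 N = 3.449 kN.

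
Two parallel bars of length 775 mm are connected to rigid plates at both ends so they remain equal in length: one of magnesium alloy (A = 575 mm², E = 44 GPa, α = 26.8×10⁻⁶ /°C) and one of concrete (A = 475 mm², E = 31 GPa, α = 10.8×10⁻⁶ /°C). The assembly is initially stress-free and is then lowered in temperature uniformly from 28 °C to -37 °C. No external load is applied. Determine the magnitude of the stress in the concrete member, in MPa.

σ ≈ 20.4 MPa (compressive)

Equilibrium of a rigid end plate with no external load gives equal and opposite internal forces ±P in the two members. Since α_{magnesium alloy} > α_{concrete}, cooling drives the magnesium alloy into tension and the concrete into compression.
Equating the net (thermal + elastic) strains gives |α₁ − α₂|·ΔT = P·[1/(A₁E₁) + 1/(A₂E₂)].
|α₁ − α₂|·ΔT = 16×10⁻⁶ × 65 = 0.00104.
1/(A₁E₁) + 1/(A₂E₂) = 1/(575×44×10³) + 1/(475×31×10³) = 1.074×10⁻⁷ N⁻¹.
So P = 0.00104 / 1.074×10⁻⁷ = 9.68 kN.
σ_{concrete} = P/A₂ = 9680/475 = 20.38 MPa, compressive.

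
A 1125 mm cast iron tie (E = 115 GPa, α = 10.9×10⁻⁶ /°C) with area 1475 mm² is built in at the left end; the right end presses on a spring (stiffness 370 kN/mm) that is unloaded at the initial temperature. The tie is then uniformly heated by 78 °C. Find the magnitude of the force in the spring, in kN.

The unrestrained thermal change is αΔT L = 10.9×10⁻⁶ × 78 × 1125 = 0.9565 mm.
Let P be the compressive force at the spring. The tie shortens elastically by PL/(AE) and the spring compresses by P/k; together these equal δ_free.
So P = δ_free / [L/(AE) + 1/k] = 0.9565 / [ 1125/(1475×115×10³) + 1/(370×10³) ].
P = 0.9565 / 9.335×10⁻⁶ = 102500 N.

P ≈ 102 kN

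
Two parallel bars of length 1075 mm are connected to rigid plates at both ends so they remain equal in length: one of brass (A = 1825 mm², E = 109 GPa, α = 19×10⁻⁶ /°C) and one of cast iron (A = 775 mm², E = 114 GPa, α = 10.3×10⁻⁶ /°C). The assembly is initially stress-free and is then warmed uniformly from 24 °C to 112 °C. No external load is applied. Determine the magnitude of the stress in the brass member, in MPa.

σ ≈ 25.7 MPa (compressive)

The brass has the larger α, so on heating it would change length more than the cast iron if both were free. The rigid plates force a common final length, so the brass is put into compression and the cast iron into tension, with equal and opposite forces P (no external load).
Setting the final lengths equal and cancelling L: (α₁ − α₂)ΔT = P/(A₁E₁) + P/(A₂E₂).
|α₁ − α₂|·ΔT = 8.7×10⁻⁶ × 88 = 0.0007656.
1/(A₁E₁) + 1/(A₂E₂) = 1/(1825×109×10³) + 1/(775×114×10³) = 1.635×10⁻⁸ N⁻¹.
P = 0.0007656 / 1.635×10⁻⁸ = 46840 N = 46.84 kN.
σ_{brass} = P/A₁ = 46840/1825 = 25.66 MPa, compressive.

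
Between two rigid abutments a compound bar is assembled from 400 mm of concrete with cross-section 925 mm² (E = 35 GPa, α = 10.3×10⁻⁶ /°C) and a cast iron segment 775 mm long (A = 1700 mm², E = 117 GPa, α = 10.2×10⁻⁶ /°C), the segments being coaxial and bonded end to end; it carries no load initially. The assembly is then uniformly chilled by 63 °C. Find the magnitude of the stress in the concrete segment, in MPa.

σ ≈ 50.4 MPa (tensile)

If the supports were absent, the total length change would be Σ αᵢΔT Lᵢ = 10.3×10⁻⁶×63×400 + 10.2×10⁻⁶×63×775 = 0.7576 mm.
The walls prevent any net length change, so an axial force P (same in every segment) develops. Compatibility: P · Σ Lᵢ/(AᵢEᵢ) = δ_free.
The series flexibility is Σ Lᵢ/(AᵢEᵢ) = 400/(925×35×10³) + 775/(1700×117×10³) = 1.625×10⁻⁵ mm/N.
Hence P = δ_free / Σ(L/AE) = 0.7576/1.625×10⁻⁵ = 46.62 kN (tensile).
σ_{concrete} = P / A = 46620 / 925 = 50.39 MPa.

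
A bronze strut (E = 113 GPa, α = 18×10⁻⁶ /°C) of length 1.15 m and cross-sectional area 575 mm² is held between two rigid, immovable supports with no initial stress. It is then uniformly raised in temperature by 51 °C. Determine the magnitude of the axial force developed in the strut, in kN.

With zero net strain, σ = E·αΔT = 113 GPa × 18×10⁻⁶ × 51 = 103.7 MPa.
Axial force P = σA = 103.7 × 575 = 59650 N = 59.65 kN, compressive.

P ≈ 59.6 kN (compressive)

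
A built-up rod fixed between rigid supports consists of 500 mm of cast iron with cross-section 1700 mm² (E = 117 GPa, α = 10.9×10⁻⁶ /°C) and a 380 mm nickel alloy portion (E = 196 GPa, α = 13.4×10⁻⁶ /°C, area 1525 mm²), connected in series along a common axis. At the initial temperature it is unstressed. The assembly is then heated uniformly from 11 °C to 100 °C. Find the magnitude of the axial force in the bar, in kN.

If the supports were absent, the total length change would be Σ αᵢΔT Lᵢ = 10.9×10⁻⁶×89×500 + 13.4×10⁻⁶×89×380 = 0.9382 mm.
Since the ends are fixed, an axial force P builds up, equal in every segment, with P · Σ Lᵢ/(AᵢEᵢ) = δ_free.
Σ Lᵢ/(AᵢEᵢ) = 500/(1700×117×10³) + 380/(1525×196×10³) = 3.785×10⁻⁶ mm/N.
So P = 0.9382 / 3.785×10⁻⁶ = 247.9 kN, compressive.

P ≈ 248 kN (compressive)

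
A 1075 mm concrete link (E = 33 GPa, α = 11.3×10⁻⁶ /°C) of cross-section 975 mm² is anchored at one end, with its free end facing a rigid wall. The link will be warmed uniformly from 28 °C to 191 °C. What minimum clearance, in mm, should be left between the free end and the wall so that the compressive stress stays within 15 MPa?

g ≈ 1.49 mm

Free expansion if unrestrained: δ_free = αΔT L = 11.3×10⁻⁶ × 163 × 1075 = 1.98 mm.
A stress of 15 MPa corresponds to the wall pushing the link back by σL/E = 15×1075/(33×10³) = 0.4886 mm.
So the gap has to take up the difference, g_min = δ_free − σL/E = 1.98 − 0.4886 = 1.491 mm.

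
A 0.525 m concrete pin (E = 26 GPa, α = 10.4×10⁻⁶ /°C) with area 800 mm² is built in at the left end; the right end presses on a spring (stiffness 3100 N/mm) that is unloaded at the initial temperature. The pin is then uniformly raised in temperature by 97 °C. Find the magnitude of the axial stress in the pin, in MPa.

If the spring were absent the pin would lengthen by αΔT L = 10.4×10⁻⁶ × 97 × 525 = 0.5296 mm.
Let P be the compressive force at the spring. The pin shortens elastically by PL/(AE) and the spring compresses by P/k; together these equal δ_free.
P [ L/(AE) + 1/k ] = δ_free → P [ 525/(800×26×10³) + 1/(3100) ] = 0.5296.
P = 0.5296 / 0.0003478 = 1523 N.
σ = P/A = 1523/800 = 1.903 MPa.

σ ≈ 1.9 MPa (compressive)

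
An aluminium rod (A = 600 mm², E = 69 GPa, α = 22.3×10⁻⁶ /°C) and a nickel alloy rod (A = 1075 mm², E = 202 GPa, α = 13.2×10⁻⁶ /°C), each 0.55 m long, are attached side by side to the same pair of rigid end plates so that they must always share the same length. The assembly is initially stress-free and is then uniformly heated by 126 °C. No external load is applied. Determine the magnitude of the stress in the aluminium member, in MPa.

σ ≈ 66.4 MPa (compressive)

The aluminium has the larger α, so on heating it would change length more than the nickel alloy if both were free. The rigid plates force a common final length, so the aluminium is put into compression and the nickel alloy into tension, with equal and opposite forces P (no external load).
Equating the net (thermal + elastic) strains gives |α₁ − α₂|·ΔT = P·[1/(A₁E₁) + 1/(A₂E₂)].
|α₁ − α₂|·ΔT = 9.1×10⁻⁶ × 126 = 0.001147.
1/(A₁E₁) + 1/(A₂E₂) = 1/(600×69×10³) + 1/(1075×202×10³) = 2.876×10⁻⁸ N⁻¹.
P = 0.001147 / 2.876×10⁻⁸ = 39870 N = 39.87 kN.
σ_{aluminium} = P/A₁ = 39870/600 = 66.45 MPa, compressive.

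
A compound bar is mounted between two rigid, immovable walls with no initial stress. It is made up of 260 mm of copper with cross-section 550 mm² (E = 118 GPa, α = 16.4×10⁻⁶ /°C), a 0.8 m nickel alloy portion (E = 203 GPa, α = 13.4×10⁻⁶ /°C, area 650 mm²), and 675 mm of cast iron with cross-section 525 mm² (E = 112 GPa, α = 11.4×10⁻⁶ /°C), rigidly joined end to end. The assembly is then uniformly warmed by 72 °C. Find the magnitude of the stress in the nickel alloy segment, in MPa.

σ ≈ 117 MPa (compressive)

Free thermal expansion of the whole bar: Σ αᵢΔT Lᵢ = 16.4×10⁻⁶×72×260 + 13.4×10⁻⁶×72×800 + 11.4×10⁻⁶×72×675 = 1.633 mm.
Since the ends are fixed, an axial force P builds up, equal in every segment, with P · Σ Lᵢ/(AᵢEᵢ) = δ_free.
The series flexibility is Σ Lᵢ/(AᵢEᵢ) = 260/(550×118×10³) + 800/(650×203×10³) + 675/(525×112×10³) = 2.155×10⁻⁵ mm/N.
P = 1.633 / 2.155×10⁻⁵ = 75780 N = 75.78 kN, compressive.
σ_{nickel alloy} = P / A = 75780 / 650 = 116.6 MPa.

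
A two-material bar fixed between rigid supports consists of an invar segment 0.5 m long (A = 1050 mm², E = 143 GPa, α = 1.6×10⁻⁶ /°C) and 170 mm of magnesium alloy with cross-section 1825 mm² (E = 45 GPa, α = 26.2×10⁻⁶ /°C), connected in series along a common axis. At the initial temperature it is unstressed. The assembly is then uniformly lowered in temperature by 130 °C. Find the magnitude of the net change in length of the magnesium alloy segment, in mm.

Free thermal contraction of the whole bar: Σ αᵢΔT Lᵢ = 1.6×10⁻⁶×130×500 + 26.2×10⁻⁶×130×170 = 0.683 mm.
The walls prevent any net length change, so an axial force P (same in every segment) develops. Compatibility: P · Σ Lᵢ/(AᵢEᵢ) = δ_free.
Σ Lᵢ/(AᵢEᵢ) = 500/(1050×143×10³) + 170/(1825×45×10³) = 5.4×10⁻⁶ mm/N.
So P = 0.683 / 5.4×10⁻⁶ = 126.5 kN, tensile.
For the magnesium alloy segment, free thermal change = 26.2×10⁻⁶×130×170 = 0.579 mm and elastic change from P = 126500×170/(1825×45×10³) = 0.2618 mm; these oppose, so the net change is 0.317 mm (segment shortens).

|ΔL| ≈ 0.317 mm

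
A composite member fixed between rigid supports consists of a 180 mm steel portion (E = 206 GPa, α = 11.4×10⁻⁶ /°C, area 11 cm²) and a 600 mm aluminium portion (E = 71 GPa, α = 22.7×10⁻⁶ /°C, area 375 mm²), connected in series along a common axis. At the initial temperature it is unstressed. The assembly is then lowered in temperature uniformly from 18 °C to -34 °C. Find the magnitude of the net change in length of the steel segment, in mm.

Free thermal contraction of the whole bar: Σ αᵢΔT Lᵢ = 11.4×10⁻⁶×52×180 + 22.7×10⁻⁶×52×600 = 0.8149 mm.
The walls prevent any net length change, so an axial force P (same in every segment) develops. Compatibility: P · Σ Lᵢ/(AᵢEᵢ) = δ_free.
Σ Lᵢ/(AᵢEᵢ) = 180/(1100×206×10³) + 600/(375×71×10³) = 2.333×10⁻⁵ mm/N.
P = 0.8149 / 2.333×10⁻⁵ = 34930 N = 34.93 kN, tensile.
For the steel segment, free thermal change = 11.4×10⁻⁶×52×180 = 0.1067 mm and elastic change from P = 34930×180/(1100×206×10³) = 0.02775 mm; these oppose, so the net change is 0.079 mm (segment shortens).

|ΔL| ≈ 0.079 mm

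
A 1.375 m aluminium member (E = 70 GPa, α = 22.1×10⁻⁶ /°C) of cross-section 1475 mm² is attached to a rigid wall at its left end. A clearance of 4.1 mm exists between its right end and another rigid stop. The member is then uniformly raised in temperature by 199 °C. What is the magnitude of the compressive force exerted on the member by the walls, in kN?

Free thermal elongation = αΔT L = 22.1×10⁻⁶ × 199 × 1375 = 6.047 mm.
After closing the 4.1 mm clearance, 6.047 − 4.1 = 1.947 mm of expansion remains to be suppressed by the wall.
So σ = E(δ_free − g)/L = 70×10³ × 1.947/1375 = 99.13 MPa.
P = σA = 99.13 × 1475 = 146.2 kN.

P ≈ 146 kN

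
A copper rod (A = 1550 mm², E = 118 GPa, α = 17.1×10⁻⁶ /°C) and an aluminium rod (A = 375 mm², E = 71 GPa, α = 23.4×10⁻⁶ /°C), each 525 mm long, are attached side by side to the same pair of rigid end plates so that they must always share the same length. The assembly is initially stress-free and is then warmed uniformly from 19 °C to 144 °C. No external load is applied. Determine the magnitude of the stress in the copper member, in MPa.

σ ≈ 11.8 MPa (tensile)

The aluminium has the larger α, so on heating it would change length more than the copper if both were free. The rigid plates force a common final length, so the aluminium is put into compression and the copper into tension, with equal and opposite forces P (no external load).
Compatibility of the two members (thermal + elastic change equal): (α₁ − α₂)ΔT = P·[1/(A₁E₁) + 1/(A₂E₂)].
|α₁ − α₂|·ΔT = 6.3×10⁻⁶ × 125 = 0.0007875.
1/(A₁E₁) + 1/(A₂E₂) = 1/(1550×118×10³) + 1/(375×71×10³) = 4.303×10⁻⁸ N⁻¹.
P = 0.0007875 / 4.303×10⁻⁸ = 18300 N = 18.3 kN.
σ_{copper} = P/A₁ = 18300/1550 = 11.81 MPa, tensile.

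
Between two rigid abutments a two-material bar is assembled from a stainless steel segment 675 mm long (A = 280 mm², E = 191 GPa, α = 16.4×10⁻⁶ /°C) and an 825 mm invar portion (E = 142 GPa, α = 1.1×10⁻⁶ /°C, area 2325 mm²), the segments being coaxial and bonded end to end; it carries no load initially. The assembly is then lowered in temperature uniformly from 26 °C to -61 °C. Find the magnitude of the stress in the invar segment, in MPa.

With the walls removed the bar would change length by δ_free = Σ αᵢΔT Lᵢ = 16.4×10⁻⁶×87×675 + 1.1×10⁻⁶×87×825 = 1.042 mm.
The rigid supports impose zero overall length change; the single axial force P common to all segments must satisfy P Σ Lᵢ/(AᵢEᵢ) = δ_free.
The series flexibility is Σ Lᵢ/(AᵢEᵢ) = 675/(280×191×10³) + 825/(2325×142×10³) = 1.512×10⁻⁵ mm/N.
P = 1.042 / 1.512×10⁻⁵ = 68920 N = 68.92 kN, tensile.
σ_{invar} = P / A = 68920 / 2325 = 29.64 MPa.

σ ≈ 29.6 MPa (tensile)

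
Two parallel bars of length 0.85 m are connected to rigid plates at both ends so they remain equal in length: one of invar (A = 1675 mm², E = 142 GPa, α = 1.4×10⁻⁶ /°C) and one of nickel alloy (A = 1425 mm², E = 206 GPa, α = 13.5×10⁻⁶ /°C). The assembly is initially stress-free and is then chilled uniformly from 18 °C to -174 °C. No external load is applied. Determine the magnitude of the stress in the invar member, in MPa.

Equilibrium of a rigid end plate with no external load gives equal and opposite internal forces ±P in the two members. Since α_{nickel alloy} > α_{invar}, cooling drives the nickel alloy into tension and the invar into compression.
Setting the final lengths equal and cancelling L: (α₁ − α₂)ΔT = P/(A₁E₁) + P/(A₂E₂).
|α₁ − α₂|·ΔT = 12.1×10⁻⁶ × 192 = 0.002323.
1/(A₁E₁) + 1/(A₂E₂) = 1/(1675×142×10³) + 1/(1425×206×10³) = 7.611×10⁻⁹ N⁻¹.
So P = 0.002323 / 7.611×10⁻⁹ = 305.2 kN.
σ_{invar} = P/A₁ = 305200/1675 = 182.2 MPa, compressive.

σ ≈ 182 MPa (compressive)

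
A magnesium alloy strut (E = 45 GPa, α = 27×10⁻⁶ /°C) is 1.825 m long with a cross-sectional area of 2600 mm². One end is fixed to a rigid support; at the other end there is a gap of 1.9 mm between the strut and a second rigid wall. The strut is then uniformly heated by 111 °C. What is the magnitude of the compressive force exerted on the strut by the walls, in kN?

If the wall were absent the strut would grow by αΔT L = 27×10⁻⁶ × 111 × 1825 = 5.47 mm.
This exceeds the 1.9 mm gap, so the wall pushes back. The portion of expansion that must be recovered elastically is δ_free − gap = 5.47 − 1.9 = 3.57 mm.
That suppressed elongation corresponds to σ = E·Δ/L = 45×10³ × 3.57/1825 = 88.02 MPa.
Force on the wall = σA = 88.02 × 2600 mm² = 228.8 kN.

P ≈ 229 kN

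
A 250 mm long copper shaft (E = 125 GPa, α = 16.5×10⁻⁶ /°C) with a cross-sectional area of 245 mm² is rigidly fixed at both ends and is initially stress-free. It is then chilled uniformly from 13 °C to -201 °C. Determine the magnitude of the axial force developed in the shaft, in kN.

P ≈ 108 kN (tensile)

The ends cannot move, so σ = EαΔT = 125×10³ × 16.5×10⁻⁶ × 214 = 441.4 MPa.
Axial force P = σA = 441.4 × 245 = 108100 N = 108.1 kN, tensile.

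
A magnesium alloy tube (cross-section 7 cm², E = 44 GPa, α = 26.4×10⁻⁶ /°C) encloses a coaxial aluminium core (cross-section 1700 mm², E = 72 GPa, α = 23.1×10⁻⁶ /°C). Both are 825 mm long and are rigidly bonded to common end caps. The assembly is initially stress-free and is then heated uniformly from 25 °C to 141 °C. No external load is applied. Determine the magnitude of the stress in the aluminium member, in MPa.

σ ≈ 5.54 MPa (tensile)

Both members must finish at the same length. With the larger α, the magnesium alloy tends to over-expand; the plates restrain it, putting the magnesium alloy in compression and the aluminium in tension. With no external load the two internal forces are equal and opposite, magnitude P.
Setting the final lengths equal and cancelling L: (α₁ − α₂)ΔT = P/(A₁E₁) + P/(A₂E₂).
|α₁ − α₂|·ΔT = 3.3×10⁻⁶ × 116 = 0.0003828.
1/(A₁E₁) + 1/(A₂E₂) = 1/(700×44×10³) + 1/(1700×72×10³) = 4.064×10⁻⁸ N⁻¹.
P = 0.0003828 / 4.064×10⁻⁸ = 9420 N = 9.42 kN.
σ_{aluminium} = P/A₂ = 9420/1700 = 5.541 MPa, tensile.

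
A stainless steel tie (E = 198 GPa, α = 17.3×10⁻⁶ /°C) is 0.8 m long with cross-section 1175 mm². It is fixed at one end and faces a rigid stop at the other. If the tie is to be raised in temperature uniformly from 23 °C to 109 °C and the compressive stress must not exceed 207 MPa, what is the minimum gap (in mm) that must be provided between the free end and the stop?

g ≈ 0.354 mm

With no wall the tie would lengthen by αΔT L = 17.3×10⁻⁶ × 86 × 800 = 1.19 mm.
At the allowable stress the elastic shortening the wall may impose is σL/E = 207 × 800 / (198×10³) = 0.8364 mm.
The gap must absorb the remainder: g_min = 1.19 − 0.8364 = 0.3539 mm.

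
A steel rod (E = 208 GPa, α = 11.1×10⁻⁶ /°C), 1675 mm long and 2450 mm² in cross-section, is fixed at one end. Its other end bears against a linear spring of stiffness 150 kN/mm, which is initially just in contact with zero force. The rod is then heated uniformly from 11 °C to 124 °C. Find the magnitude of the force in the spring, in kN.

P ≈ 211 kN

Free thermal expansion: δ_free = αΔT L = 11.1×10⁻⁶ × 113 × 1675 = 2.101 mm.
Let P be the compressive force at the spring. The rod shortens elastically by PL/(AE) and the spring compresses by P/k; together these equal δ_free.
So P = δ_free / [L/(AE) + 1/k] = 2.101 / [ 1675/(2450×208×10³) + 1/(150×10³) ].
P = 2.101 / 9.954×10⁻⁶ = 211100 N.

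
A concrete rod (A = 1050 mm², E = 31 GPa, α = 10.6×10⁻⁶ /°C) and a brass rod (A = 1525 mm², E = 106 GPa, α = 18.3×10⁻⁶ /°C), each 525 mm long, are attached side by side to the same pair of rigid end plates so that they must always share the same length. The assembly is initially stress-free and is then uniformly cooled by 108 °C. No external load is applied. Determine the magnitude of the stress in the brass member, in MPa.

σ ≈ 14.8 MPa (tensile)

Equilibrium of a rigid end plate with no external load gives equal and opposite internal forces ±P in the two members. Since α_{brass} > α_{concrete}, cooling drives the brass into tension and the concrete into compression.
Setting the final lengths equal and cancelling L: (α₁ − α₂)ΔT = P/(A₁E₁) + P/(A₂E₂).
|α₁ − α₂|·ΔT = 7.7×10⁻⁶ × 108 = 0.0008316.
1/(A₁E₁) + 1/(A₂E₂) = 1/(1050×31×10³) + 1/(1525×106×10³) = 3.691×10⁻⁸ N⁻¹.
So P = 0.0008316 / 3.691×10⁻⁸ = 22.53 kN.
σ_{brass} = P/A₂ = 22530/1525 = 14.77 MPa, tensile.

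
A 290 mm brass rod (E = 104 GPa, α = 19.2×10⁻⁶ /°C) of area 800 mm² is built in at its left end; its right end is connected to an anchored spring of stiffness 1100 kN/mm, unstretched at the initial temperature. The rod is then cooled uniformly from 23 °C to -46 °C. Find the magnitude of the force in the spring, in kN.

P ≈ 87.4 kN

The unrestrained thermal change is αΔT L = 19.2×10⁻⁶ × 69 × 290 = 0.3842 mm.
With a force P in the spring, the elastic change of the rod is PL/(AE) and that of the spring is P/k; compatibility requires their sum to equal δ_free.
P [ L/(AE) + 1/k ] = δ_free → P [ 290/(800×104×10³) + 1/(1100×10³) ] = 0.3842.
P = 0.3842 / 4.395×10⁻⁶ = 87420 N.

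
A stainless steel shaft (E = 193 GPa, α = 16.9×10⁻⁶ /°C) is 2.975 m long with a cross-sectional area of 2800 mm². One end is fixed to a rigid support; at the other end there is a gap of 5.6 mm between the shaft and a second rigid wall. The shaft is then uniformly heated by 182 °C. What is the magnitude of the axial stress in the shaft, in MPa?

Free thermal elongation = αΔT L = 16.9×10⁻⁶ × 182 × 2975 = 9.151 mm.
After closing the 5.6 mm clearance, 9.151 − 5.6 = 3.551 mm of expansion remains to be suppressed by the wall.
Compatibility: PL/(AE) = 3.551 mm, so σ = P/A = E × (3.551/2975) = 230.3 MPa.

σ ≈ 230 MPa (compressive)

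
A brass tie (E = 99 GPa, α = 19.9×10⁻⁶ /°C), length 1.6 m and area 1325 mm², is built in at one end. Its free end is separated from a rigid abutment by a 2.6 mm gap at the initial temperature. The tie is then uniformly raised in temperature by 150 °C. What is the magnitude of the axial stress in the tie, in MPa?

If the wall were absent the tie would grow by αΔT L = 19.9×10⁻⁶ × 150 × 1600 = 4.776 mm.
The gap closes (δ_free > 2.6 mm) and the wall then resists a further 4.776 − 2.6 = 2.176 mm of expansion.
So σ = E(δ_free − g)/L = 99×10³ × 2.176/1600 = 134.6 MPa.

σ ≈ 135 MPa (compressive)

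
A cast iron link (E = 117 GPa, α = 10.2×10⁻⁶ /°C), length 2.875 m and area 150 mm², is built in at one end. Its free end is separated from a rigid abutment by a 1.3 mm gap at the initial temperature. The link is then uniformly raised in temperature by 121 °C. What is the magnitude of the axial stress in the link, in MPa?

σ ≈ 91.5 MPa (compressive)

If the wall were absent the link would grow by αΔT L = 10.2×10⁻⁶ × 121 × 2875 = 3.548 mm.
After closing the 1.3 mm clearance, 3.548 − 1.3 = 2.248 mm of expansion remains to be suppressed by the wall.
So σ = E(δ_free − g)/L = 117×10³ × 2.248/2875 = 91.5 MPa.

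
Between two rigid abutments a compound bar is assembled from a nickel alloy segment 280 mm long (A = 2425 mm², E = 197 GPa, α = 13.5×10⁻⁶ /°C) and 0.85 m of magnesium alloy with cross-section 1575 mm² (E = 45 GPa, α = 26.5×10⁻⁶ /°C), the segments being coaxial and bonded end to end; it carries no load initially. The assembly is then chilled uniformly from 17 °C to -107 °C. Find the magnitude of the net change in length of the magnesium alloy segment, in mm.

|ΔL| ≈ 0.317 mm

If the supports were absent, the total length change would be Σ αᵢΔT Lᵢ = 13.5×10⁻⁶×124×280 + 26.5×10⁻⁶×124×850 = 3.262 mm.
The walls prevent any net length change, so an axial force P (same in every segment) develops. Compatibility: P · Σ Lᵢ/(AᵢEᵢ) = δ_free.
Σ Lᵢ/(AᵢEᵢ) = 280/(2425×197×10³) + 850/(1575×45×10³) = 1.258×10⁻⁵ mm/N.
So P = 3.262 / 1.258×10⁻⁵ = 259.3 kN, tensile.
For the magnesium alloy segment, free thermal change = 26.5×10⁻⁶×124×850 = 2.793 mm and elastic change from P = 259300×850/(1575×45×10³) = 3.11 mm; these oppose, so the net change is 0.317 mm (segment lengthens).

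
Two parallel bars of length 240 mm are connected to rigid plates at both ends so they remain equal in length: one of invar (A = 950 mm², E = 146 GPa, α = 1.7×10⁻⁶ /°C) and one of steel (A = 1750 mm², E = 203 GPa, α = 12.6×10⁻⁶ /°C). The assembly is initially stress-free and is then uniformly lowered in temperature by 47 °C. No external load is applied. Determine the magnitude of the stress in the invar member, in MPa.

The steel has the larger α, so on cooling it would change length more than the invar if both were free. The rigid plates force a common final length, so the steel is put into tension and the invar into compression, with equal and opposite forces P (no external load).
Compatibility of the two members (thermal + elastic change equal): (α₁ − α₂)ΔT = P·[1/(A₁E₁) + 1/(A₂E₂)].
|α₁ − α₂|·ΔT = 10.9×10⁻⁶ × 47 = 0.0005123.
1/(A₁E₁) + 1/(A₂E₂) = 1/(950×146×10³) + 1/(1750×203×10³) = 1.002×10⁻⁸ N⁻¹.
P = 0.0005123 / 1.002×10⁻⁸ = 51100 N = 51.1 kN.
σ_{invar} = P/A₁ = 51100/950 = 53.79 MPa, compressive.

σ ≈ 53.8 MPa (compressive)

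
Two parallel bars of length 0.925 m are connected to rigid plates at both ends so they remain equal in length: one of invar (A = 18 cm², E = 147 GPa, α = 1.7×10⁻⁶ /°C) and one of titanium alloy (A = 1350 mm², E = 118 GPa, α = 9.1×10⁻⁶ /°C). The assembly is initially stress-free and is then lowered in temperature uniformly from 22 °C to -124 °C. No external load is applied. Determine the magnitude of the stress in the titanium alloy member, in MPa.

The titanium alloy has the larger α, so on cooling it would change length more than the invar if both were free. The rigid plates force a common final length, so the titanium alloy is put into tension and the invar into compression, with equal and opposite forces P (no external load).
Setting the final lengths equal and cancelling L: (α₁ − α₂)ΔT = P/(A₁E₁) + P/(A₂E₂).
|α₁ − α₂|·ΔT = 7.4×10⁻⁶ × 146 = 0.00108.
1/(A₁E₁) + 1/(A₂E₂) = 1/(1800×147×10³) + 1/(1350×118×10³) = 1.006×10⁻⁸ N⁻¹.
P = 0.00108 / 1.006×10⁻⁸ = 107400 N = 107.4 kN.
σ_{titanium alloy} = P/A₂ = 107400/1350 = 79.58 MPa, tensile.

σ ≈ 79.6 MPa (tensile)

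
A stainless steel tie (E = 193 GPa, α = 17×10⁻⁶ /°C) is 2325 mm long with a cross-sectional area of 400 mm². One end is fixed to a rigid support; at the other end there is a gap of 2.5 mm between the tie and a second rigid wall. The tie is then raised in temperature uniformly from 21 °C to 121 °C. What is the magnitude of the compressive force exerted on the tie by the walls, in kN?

P ≈ 48.2 kN

Unrestrained expansion: δ_free = αΔT L = 17×10⁻⁶ × 100 × 2325 = 3.952 mm.
The gap closes (δ_free > 2.5 mm) and the wall then resists a further 3.952 − 2.5 = 1.452 mm of expansion.
So σ = E(δ_free − g)/L = 193×10³ × 1.452/2325 = 120.6 MPa.
P = σA = 120.6 × 400 = 48.23 kN.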